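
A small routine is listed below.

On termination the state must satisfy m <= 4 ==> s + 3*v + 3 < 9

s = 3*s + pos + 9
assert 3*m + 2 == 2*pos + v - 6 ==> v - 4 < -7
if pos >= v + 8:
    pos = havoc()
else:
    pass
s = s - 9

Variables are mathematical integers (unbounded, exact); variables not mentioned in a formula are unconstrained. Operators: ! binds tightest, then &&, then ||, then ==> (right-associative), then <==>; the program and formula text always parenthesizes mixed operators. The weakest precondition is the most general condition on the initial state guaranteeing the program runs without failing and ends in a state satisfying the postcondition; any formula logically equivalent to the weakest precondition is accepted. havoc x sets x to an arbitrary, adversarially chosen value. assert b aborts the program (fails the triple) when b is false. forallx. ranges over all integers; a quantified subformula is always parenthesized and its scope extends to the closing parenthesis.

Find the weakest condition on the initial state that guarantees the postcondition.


Working backward. After the program, the postcondition m <= 4 ==> s + 3*v + 3 < 9 must hold; in canonical form it is m <= 4 ==> s + 3*v < 6.
Before s := s - 9: m <= 4 ==> s + 3*v < 15
Then branch requires m <= 4 ==> s + 3*v < 15; else branch requires m <= 4 ==> s + 3*v < 15.
Before the if: (pos >= v + 8 ==> (m <= 4 ==> s + 3*v < 15)) && ((!(pos >= v + 8)) ==> (m <= 4 ==> s + 3*v < 15))
Before assert 3*m + 2 == 2*pos + v - 6 ==> v - 4 < -7: (3*m == 2*pos + v - 8 ==> v < -3) && (pos >= v + 8 ==> (m <= 4 ==> s + 3*v < 15)) && ((!(pos >= v + 8)) ==> (m <= 4 ==> s + 3*v < 15))
Before s := 3*s + pos + 9: (3*m == 2*pos + v - 8 ==> v < -3) && (pos >= v + 8 ==> (m <= 4 ==> pos + 3*s + 3*v < 6)) && ((!(pos >= v + 8)) ==> (m <= 4 ==> pos + 3*s + 3*v < 6))
Answer: WP = (3*m == 2*pos + v - 8 ==> v < -3) && (pos >= v + 8 ==> (m <= 4 ==> pos + 3*s + 3*v < 6)) && ((!(pos >= v + 8)) ==> (m <= 4 ==> pos + 3*s + 3*v < 6))


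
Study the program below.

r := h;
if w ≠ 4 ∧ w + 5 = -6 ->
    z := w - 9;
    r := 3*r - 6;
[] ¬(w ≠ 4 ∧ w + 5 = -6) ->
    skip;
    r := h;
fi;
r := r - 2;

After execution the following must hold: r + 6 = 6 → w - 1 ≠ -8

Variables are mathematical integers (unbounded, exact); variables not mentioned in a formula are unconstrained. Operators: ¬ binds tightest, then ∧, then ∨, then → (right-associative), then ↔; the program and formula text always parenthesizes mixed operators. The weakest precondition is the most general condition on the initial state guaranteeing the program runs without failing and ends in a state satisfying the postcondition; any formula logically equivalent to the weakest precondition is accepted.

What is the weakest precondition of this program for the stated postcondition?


Working backward. After the program, the postcondition r + 6 = 6 → w - 1 ≠ -8 must hold; in canonical form it is r = 0 → w ≠ -7.
Before r := r - 2: r = 2 → w ≠ -7
Then branch requires 3*r = 8 → w ≠ -7; else branch requires h = 2 → w ≠ -7.
Before the if: ((w ≠ 4 ∧ w = -11) → (3*r = 8 → w ≠ -7)) ∧ ((¬(w ≠ 4 ∧ w = -11)) → (h = 2 → w ≠ -7))
Before r := h: ((w ≠ 4 ∧ w = -11) → (3*h = 8 → w ≠ -7)) ∧ ((¬(w ≠ 4 ∧ w = -11)) → (h = 2 → w ≠ -7))
Answer: WP = ((w ≠ 4 ∧ w = -11) → (3*h = 8 → w ≠ -7)) ∧ ((¬(w ≠ 4 ∧ w = -11)) → (h = 2 → w ≠ -7))


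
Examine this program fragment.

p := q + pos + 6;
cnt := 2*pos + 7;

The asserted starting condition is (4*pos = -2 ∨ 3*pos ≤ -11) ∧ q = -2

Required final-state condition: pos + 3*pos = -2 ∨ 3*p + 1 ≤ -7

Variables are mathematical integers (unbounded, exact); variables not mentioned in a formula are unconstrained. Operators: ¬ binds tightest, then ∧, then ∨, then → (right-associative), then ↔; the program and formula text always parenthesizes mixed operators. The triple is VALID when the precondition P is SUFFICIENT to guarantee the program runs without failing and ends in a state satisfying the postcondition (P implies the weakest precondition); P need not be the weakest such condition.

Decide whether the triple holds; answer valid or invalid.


Working backward. After the program, the postcondition pos + 3*pos = -2 ∨ 3*p + 1 ≤ -7 must hold; in canonical form it is 4*pos = -2 ∨ 3*p ≤ -8.
Before cnt := 2*pos + 7: 4*pos = -2 ∨ 3*p ≤ -8
Before p := q + pos + 6: 4*pos = -2 ∨ 3*pos + 3*q ≤ -26
The weakest precondition is 4*pos = -2 ∨ 3*pos + 3*q ≤ -26.
Check whether (4*pos = -2 ∨ 3*pos ≤ -11) ∧ q = -2 implies it.
Countermodel: at the initial state pos = -6, q = -2, the precondition holds but the weakest precondition fails.
Answer: invalid


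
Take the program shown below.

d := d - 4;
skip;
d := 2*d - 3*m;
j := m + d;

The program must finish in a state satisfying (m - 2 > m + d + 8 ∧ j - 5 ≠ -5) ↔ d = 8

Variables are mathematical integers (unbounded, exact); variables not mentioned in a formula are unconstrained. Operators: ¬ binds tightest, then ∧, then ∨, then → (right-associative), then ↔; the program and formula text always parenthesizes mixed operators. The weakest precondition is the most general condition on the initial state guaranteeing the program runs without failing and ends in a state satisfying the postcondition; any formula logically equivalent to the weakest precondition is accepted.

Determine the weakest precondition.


Working backward. After the program, the postcondition (m - 2 > m + d + 8 ∧ j - 5 ≠ -5) ↔ d = 8 must hold; in canonical form it is (d < -10 ∧ j ≠ 0) ↔ d = 8.
Before j := m + d: (d < -10 ∧ d + m ≠ 0) ↔ d = 8
Before d := 2*d - 3*m: (2*d < 3*m - 10 ∧ 2*d ≠ 2*m) ↔ 2*d = 3*m + 8
Before skip: (2*d < 3*m - 10 ∧ 2*d ≠ 2*m) ↔ 2*d = 3*m + 8
Before d := d - 4: (2*d < 3*m - 2 ∧ 2*d ≠ 2*m + 8) ↔ 2*d = 3*m + 16
Answer: WP = (2*d < 3*m - 2 ∧ 2*d ≠ 2*m + 8) ↔ 2*d = 3*m + 16


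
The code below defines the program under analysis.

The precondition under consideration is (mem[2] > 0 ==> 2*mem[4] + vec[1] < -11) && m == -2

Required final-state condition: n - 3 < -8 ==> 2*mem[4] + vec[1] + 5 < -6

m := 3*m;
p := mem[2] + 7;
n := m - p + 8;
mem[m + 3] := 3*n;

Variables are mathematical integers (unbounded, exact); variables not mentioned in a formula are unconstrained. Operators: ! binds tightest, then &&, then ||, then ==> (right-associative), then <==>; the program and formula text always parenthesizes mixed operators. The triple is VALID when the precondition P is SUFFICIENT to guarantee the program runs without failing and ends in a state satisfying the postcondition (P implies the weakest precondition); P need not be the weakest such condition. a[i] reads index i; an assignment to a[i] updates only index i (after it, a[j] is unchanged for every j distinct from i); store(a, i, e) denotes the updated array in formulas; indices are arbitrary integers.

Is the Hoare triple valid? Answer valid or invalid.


Working backward. After the program, the postcondition n - 3 < -8 ==> 2*mem[4] + vec[1] + 5 < -6 must hold; in canonical form it is n < -5 ==> 2*mem[4] + vec[1] < -11.
Before mem[m + 3] := 3*n: n < -5 ==> vec[1] + 2*store(mem, m + 3, 3*n)[4] < -11
Before n := m - p + 8: m < p - 13 ==> vec[1] + 2*store(mem, m + 3, 3*m - 3*p + 24)[4] < -11
Before p := mem[2] + 7: m < mem[2] - 6 ==> vec[1] + 2*store(mem, m + 3, -3*mem[2] + 3*m + 3)[4] < -11
Before m := 3*m: 3*m < mem[2] - 6 ==> vec[1] + 2*store(mem, 3*m + 3, -3*mem[2] + 9*m + 3)[4] < -11
The weakest precondition is 3*m < mem[2] - 6 ==> vec[1] + 2*store(mem, 3*m + 3, -3*mem[2] + 9*m + 3)[4] < -11.
Check whether (mem[2] > 0 ==> 2*mem[4] + vec[1] < -11) && m == -2 implies it.
Every state satisfying the precondition satisfies the weakest precondition: the implication holds.
Answer: valid


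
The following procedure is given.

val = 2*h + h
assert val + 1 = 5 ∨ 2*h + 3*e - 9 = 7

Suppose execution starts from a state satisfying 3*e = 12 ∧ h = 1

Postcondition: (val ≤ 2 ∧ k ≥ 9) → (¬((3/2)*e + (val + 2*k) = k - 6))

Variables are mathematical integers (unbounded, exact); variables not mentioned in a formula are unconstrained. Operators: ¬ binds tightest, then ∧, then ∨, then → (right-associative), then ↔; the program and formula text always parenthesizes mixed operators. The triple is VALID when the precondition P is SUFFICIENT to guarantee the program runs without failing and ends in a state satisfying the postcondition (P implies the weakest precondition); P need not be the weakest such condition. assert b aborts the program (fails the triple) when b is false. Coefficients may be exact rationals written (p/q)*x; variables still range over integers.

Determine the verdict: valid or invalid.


Working backward. After the program, the postcondition (val ≤ 2 ∧ k ≥ 9) → (¬((3/2)*e + (val + 2*k) = k - 6)) must hold; in canonical form it is (val ≤ 2 ∧ k ≥ 9) → (¬((3/2)*e + k + val = -6)).
Before assert val + 1 = 5 ∨ 2*h + 3*e - 9 = 7: (val = 4 ∨ 3*e + 2*h = 16) ∧ ((val ≤ 2 ∧ k ≥ 9) → (¬((3/2)*e + k + val = -6)))
Before val := 2*h + h: (3*h = 4 ∨ 3*e + 2*h = 16) ∧ ((3*h ≤ 2 ∧ k ≥ 9) → (¬((3/2)*e + 3*h + k = -6)))
The weakest precondition is (3*h = 4 ∨ 3*e + 2*h = 16) ∧ ((3*h ≤ 2 ∧ k ≥ 9) → (¬((3/2)*e + 3*h + k = -6))).
Check whether 3*e = 12 ∧ h = 1 implies it.
Countermodel: at the initial state e = 4, h = 1, k = 0, the precondition holds but the weakest precondition fails.
Answer: invalid


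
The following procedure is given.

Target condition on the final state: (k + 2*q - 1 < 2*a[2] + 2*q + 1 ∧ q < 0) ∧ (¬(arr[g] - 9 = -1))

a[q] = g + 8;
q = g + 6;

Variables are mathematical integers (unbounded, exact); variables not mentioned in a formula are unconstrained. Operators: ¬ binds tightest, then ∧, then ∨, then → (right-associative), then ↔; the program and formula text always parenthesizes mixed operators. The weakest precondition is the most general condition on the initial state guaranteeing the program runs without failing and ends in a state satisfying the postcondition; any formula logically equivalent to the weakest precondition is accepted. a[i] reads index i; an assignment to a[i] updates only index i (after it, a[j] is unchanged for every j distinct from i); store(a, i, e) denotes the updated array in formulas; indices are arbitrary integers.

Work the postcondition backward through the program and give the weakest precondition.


Working backward. After the program, the postcondition (k + 2*q - 1 < 2*a[2] + 2*q + 1 ∧ q < 0) ∧ (¬(arr[g] - 9 = -1)) must hold; in canonical form it is k < 2*a[2] + 2 ∧ q < 0 ∧ (¬(arr[g] = 8)).
Before q := g + 6: k < 2*a[2] + 2 ∧ g < -6 ∧ (¬(arr[g] = 8))
Before a[q] := g + 8: k < 2*store(a, q, g + 8)[2] + 2 ∧ g < -6 ∧ (¬(arr[g] = 8))
Answer: WP = k < 2*store(a, q, g + 8)[2] + 2 ∧ g < -6 ∧ (¬(arr[g] = 8))


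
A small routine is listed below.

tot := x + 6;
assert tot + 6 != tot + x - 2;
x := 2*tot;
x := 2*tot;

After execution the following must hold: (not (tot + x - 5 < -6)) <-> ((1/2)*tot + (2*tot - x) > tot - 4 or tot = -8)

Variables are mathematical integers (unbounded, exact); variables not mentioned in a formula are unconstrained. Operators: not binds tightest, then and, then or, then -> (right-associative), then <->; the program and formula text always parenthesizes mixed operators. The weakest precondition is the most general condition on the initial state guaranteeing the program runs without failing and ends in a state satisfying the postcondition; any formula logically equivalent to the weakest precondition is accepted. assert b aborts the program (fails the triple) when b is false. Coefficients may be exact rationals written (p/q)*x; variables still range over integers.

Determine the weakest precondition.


Working backward. After the program, the postcondition (not (tot + x - 5 < -6)) <-> ((1/2)*tot + (2*tot - x) > tot - 4 or tot = -8) must hold; in canonical form it is (not (tot + x < -1)) <-> ((3/2)*tot > x - 4 or tot = -8).
Before x := 2*tot: (not (3*tot < -1)) <-> ((1/2)*tot < 4 or tot = -8)
Before x := 2*tot: (not (3*tot < -1)) <-> ((1/2)*tot < 4 or tot = -8)
Before assert tot + 6 != tot + x - 2: x != 8 and ((not (3*tot < -1)) <-> ((1/2)*tot < 4 or tot = -8))
Before tot := x + 6: x != 8 and ((not (3*x < -19)) <-> ((1/2)*x < 1 or x = -14))
Answer: WP = x != 8 and ((not (3*x < -19)) <-> ((1/2)*x < 1 or x = -14))


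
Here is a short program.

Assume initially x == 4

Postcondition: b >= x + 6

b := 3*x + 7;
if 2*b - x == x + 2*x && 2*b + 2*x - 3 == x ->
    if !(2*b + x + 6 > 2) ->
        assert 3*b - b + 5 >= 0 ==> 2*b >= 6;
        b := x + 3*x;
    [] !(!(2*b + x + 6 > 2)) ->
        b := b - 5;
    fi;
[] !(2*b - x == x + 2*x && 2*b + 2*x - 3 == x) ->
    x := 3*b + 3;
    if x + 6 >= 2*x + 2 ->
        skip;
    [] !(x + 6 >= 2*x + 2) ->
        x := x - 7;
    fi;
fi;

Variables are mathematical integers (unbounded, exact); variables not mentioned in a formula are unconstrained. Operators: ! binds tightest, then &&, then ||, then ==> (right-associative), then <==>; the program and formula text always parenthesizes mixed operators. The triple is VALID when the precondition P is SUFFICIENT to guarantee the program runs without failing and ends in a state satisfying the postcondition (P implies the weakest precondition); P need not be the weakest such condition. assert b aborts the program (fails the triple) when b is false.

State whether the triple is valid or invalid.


Working backward. After the program, b >= x + 6 must hold.
Then branch requires ((!(2*b + x > -4)) ==> ((2*b >= -5 ==> 2*b >= 6) && 3*x >= 6)) && (2*b + x > -4 ==> b >= x + 11); else branch requires (3*b <= 1 ==> 2*b <= -9) && ((!(3*b <= 1)) ==> 2*b <= -2).
Before the if: ((2*b == 4*x && 2*b + x == 3) ==> (((!(2*b + x > -4)) ==> ((2*b >= -5 ==> 2*b >= 6) && 3*x >= 6)) && (2*b + x > -4 ==> b >= x + 11))) && ((!(2*b == 4*x && 2*b + x == 3)) ==> ((3*b <= 1 ==> 2*b <= -9) && ((!(3*b <= 1)) ==> 2*b <= -2)))
Before b := 3*x + 7: ((2*x == -14 && 7*x == -11) ==> (((!(7*x > -18)) ==> ((6*x >= -19 ==> 6*x >= -8) && 3*x >= 6)) && (7*x > -18 ==> 2*x >= 4))) && ((!(2*x == -14 && 7*x == -11)) ==> ((9*x <= -20 ==> 6*x <= -23) && ((!(9*x <= -20)) ==> 6*x <= -16)))
The weakest precondition is ((2*x == -14 && 7*x == -11) ==> (((!(7*x > -18)) ==> ((6*x >= -19 ==> 6*x >= -8) && 3*x >= 6)) && (7*x > -18 ==> 2*x >= 4))) && ((!(2*x == -14 && 7*x == -11)) ==> ((9*x <= -20 ==> 6*x <= -23) && ((!(9*x <= -20)) ==> 6*x <= -16))).
Check whether x == 4 implies it.
Countermodel: at the initial state x = 4, the precondition holds but the weakest precondition fails.
Answer: invalid


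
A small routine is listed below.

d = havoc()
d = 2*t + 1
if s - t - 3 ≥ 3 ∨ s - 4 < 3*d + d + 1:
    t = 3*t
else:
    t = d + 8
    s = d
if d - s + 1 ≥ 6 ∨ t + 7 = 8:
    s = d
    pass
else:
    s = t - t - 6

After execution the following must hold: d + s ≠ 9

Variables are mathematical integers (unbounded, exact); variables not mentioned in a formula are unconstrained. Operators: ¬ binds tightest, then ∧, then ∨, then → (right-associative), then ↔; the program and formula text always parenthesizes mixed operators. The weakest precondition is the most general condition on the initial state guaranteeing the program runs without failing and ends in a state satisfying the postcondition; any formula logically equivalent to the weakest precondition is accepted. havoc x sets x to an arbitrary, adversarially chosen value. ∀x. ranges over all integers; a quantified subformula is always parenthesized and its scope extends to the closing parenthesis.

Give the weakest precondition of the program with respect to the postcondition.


Working backward. After the program, d + s ≠ 9 must hold.
Then branch requires 2*d ≠ 9; else branch requires d ≠ 15.
Before the if: ((d ≥ s + 5 ∨ t = 1) → 2*d ≠ 9) ∧ ((¬(d ≥ s + 5 ∨ t = 1)) → d ≠ 15)
Then branch requires ((d ≥ s + 5 ∨ 3*t = 1) → 2*d ≠ 9) ∧ ((¬(d ≥ s + 5 ∨ 3*t = 1)) → d ≠ 15); else branch requires (d = -7 → 2*d ≠ 9) ∧ ((¬(d = -7)) → d ≠ 15).
Before the if: ((s ≥ t + 6 ∨ s < 4*d + 5) → (((d ≥ s + 5 ∨ 3*t = 1) → 2*d ≠ 9) ∧ ((¬(d ≥ s + 5 ∨ 3*t = 1)) → d ≠ 15))) ∧ ((¬(s ≥ t + 6 ∨ s < 4*d + 5)) → ((d = -7 → 2*d ≠ 9) ∧ ((¬(d = -7)) → d ≠ 15)))
Before d := 2*t + 1: ((s ≥ t + 6 ∨ s < 8*t + 9) → (((2*t ≥ s + 4 ∨ 3*t = 1) → 4*t ≠ 7) ∧ ((¬(2*t ≥ s + 4 ∨ 3*t = 1)) → 2*t ≠ 14))) ∧ ((¬(s ≥ t + 6 ∨ s < 8*t + 9)) → ((2*t = -8 → 4*t ≠ 7) ∧ ((¬(2*t = -8)) → 2*t ≠ 14)))
Before havoc d: ((s ≥ t + 6 ∨ s < 8*t + 9) → (((2*t ≥ s + 4 ∨ 3*t = 1) → 4*t ≠ 7) ∧ ((¬(2*t ≥ s + 4 ∨ 3*t = 1)) → 2*t ≠ 14))) ∧ ((¬(s ≥ t + 6 ∨ s < 8*t + 9)) → ((2*t = -8 → 4*t ≠ 7) ∧ ((¬(2*t = -8)) → 2*t ≠ 14)))
Answer: WP = ((s ≥ t + 6 ∨ s < 8*t + 9) → (((2*t ≥ s + 4 ∨ 3*t = 1) → 4*t ≠ 7) ∧ ((¬(2*t ≥ s + 4 ∨ 3*t = 1)) → 2*t ≠ 14))) ∧ ((¬(s ≥ t + 6 ∨ s < 8*t + 9)) → ((2*t = -8 → 4*t ≠ 7) ∧ ((¬(2*t = -8)) → 2*t ≠ 14)))


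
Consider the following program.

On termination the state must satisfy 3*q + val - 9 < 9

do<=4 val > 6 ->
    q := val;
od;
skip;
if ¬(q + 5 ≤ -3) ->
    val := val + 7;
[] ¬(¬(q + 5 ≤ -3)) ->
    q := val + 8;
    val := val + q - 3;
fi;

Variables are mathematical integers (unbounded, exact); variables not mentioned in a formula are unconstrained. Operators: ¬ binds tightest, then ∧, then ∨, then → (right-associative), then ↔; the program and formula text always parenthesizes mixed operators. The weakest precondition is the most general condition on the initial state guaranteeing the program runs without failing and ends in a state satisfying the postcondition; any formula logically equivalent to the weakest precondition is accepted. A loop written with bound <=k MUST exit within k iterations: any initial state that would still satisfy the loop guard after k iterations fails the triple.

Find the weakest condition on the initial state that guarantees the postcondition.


Working backward. After the program, the postcondition 3*q + val - 9 < 9 must hold; in canonical form it is 3*q + val < 18.
Then branch requires 3*q + val < 11; else branch requires 5*val < -11.
Before the if: ((¬(q ≤ -8)) → 3*q + val < 11) ∧ (q ≤ -8 → 5*val < -11)
Before skip: ((¬(q ≤ -8)) → 3*q + val < 11) ∧ (q ≤ -8 → 5*val < -11)
Before the loop (bound <=4), unroll the exhaustion recursion (WP_0 = exit-now case; WP_j = one more guarded iteration, up to j = 4):
  WP_0: (¬(val > 6)) ∧ ((¬(q ≤ -8)) → 3*q + val < 11) ∧ (q ≤ -8 → 5*val < -11)
  WP_1: (val > 6 → ((¬(val > 6)) ∧ ((¬(val ≤ -8)) → 4*val < 11) ∧ (val ≤ -8 → 5*val < -11))) ∧ ((¬(val > 6)) → (((¬(q ≤ -8)) → 3*q + val < 11) ∧ (q ≤ -8 → 5*val < -11)))
  WP_2: (val > 6 → ((val > 6 → ((¬(val > 6)) ∧ ((¬(val ≤ -8)) → 4*val < 11) ∧ (val ≤ -8 → 5*val < -11))) ∧ ((¬(val > 6)) → (((¬(val ≤ -8)) → 4*val < 11) ∧ (val ≤ -8 → 5*val < -11))))) ∧ ((¬(val > 6)) → (((¬(q ≤ -8)) → 3*q + val < 11) ∧ (q ≤ -8 → 5*val < -11)))
  WP_3: (val > 6 → ((val > 6 → ((val > 6 → ((¬(val > 6)) ∧ ((¬(val ≤ -8)) → 4*val < 11) ∧ (val ≤ -8 → 5*val < -11))) ∧ ((¬(val > 6)) → (((¬(val ≤ -8)) → 4*val < 11) ∧ (val ≤ -8 → 5*val < -11))))) ∧ ((¬(val > 6)) → (((¬(val ≤ -8)) → 4*val < 11) ∧ (val ≤ -8 → 5*val < -11))))) ∧ ((¬(val > 6)) → (((¬(q ≤ -8)) → 3*q + val < 11) ∧ (q ≤ -8 → 5*val < -11)))
  WP_4: (val > 6 → ((val > 6 → ((val > 6 → ((val > 6 → ((¬(val > 6)) ∧ ((¬(val ≤ -8)) → 4*val < 11) ∧ (val ≤ -8 → 5*val < -11))) ∧ ((¬(val > 6)) → (((¬(val ≤ -8)) → 4*val < 11) ∧ (val ≤ -8 → 5*val < -11))))) ∧ ((¬(val > 6)) → (((¬(val ≤ -8)) → 4*val < 11) ∧ (val ≤ -8 → 5*val < -11))))) ∧ ((¬(val > 6)) → (((¬(val ≤ -8)) → 4*val < 11) ∧ (val ≤ -8 → 5*val < -11))))) ∧ ((¬(val > 6)) → (((¬(q ≤ -8)) → 3*q + val < 11) ∧ (q ≤ -8 → 5*val < -11)))
So before the loop: (val > 6 → ((val > 6 → ((val > 6 → ((val > 6 → ((¬(val > 6)) ∧ ((¬(val ≤ -8)) → 4*val < 11) ∧ (val ≤ -8 → 5*val < -11))) ∧ ((¬(val > 6)) → (((¬(val ≤ -8)) → 4*val < 11) ∧ (val ≤ -8 → 5*val < -11))))) ∧ ((¬(val > 6)) → (((¬(val ≤ -8)) → 4*val < 11) ∧ (val ≤ -8 → 5*val < -11))))) ∧ ((¬(val > 6)) → (((¬(val ≤ -8)) → 4*val < 11) ∧ (val ≤ -8 → 5*val < -11))))) ∧ ((¬(val > 6)) → (((¬(q ≤ -8)) → 3*q + val < 11) ∧ (q ≤ -8 → 5*val < -11)))
Answer: WP = (val > 6 → ((val > 6 → ((val > 6 → ((val > 6 → ((¬(val > 6)) ∧ ((¬(val ≤ -8)) → 4*val < 11) ∧ (val ≤ -8 → 5*val < -11))) ∧ ((¬(val > 6)) → (((¬(val ≤ -8)) → 4*val < 11) ∧ (val ≤ -8 → 5*val < -11))))) ∧ ((¬(val > 6)) → (((¬(val ≤ -8)) → 4*val < 11) ∧ (val ≤ -8 → 5*val < -11))))) ∧ ((¬(val > 6)) → (((¬(val ≤ -8)) → 4*val < 11) ∧ (val ≤ -8 → 5*val < -11))))) ∧ ((¬(val > 6)) → (((¬(q ≤ -8)) → 3*q + val < 11) ∧ (q ≤ -8 → 5*val < -11)))


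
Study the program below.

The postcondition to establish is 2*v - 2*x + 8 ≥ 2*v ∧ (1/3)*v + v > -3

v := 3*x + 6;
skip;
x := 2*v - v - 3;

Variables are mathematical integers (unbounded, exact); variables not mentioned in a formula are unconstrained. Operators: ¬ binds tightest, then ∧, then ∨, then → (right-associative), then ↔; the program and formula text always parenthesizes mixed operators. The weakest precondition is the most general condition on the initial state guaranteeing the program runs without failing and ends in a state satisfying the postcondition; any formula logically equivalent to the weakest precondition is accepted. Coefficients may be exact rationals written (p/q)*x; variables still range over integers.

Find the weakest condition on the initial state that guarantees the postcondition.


Working backward. After the program, the postcondition 2*v - 2*x + 8 ≥ 2*v ∧ (1/3)*v + v > -3 must hold; in canonical form it is 2*x ≤ 8 ∧ (4/3)*v > -3.
Before x := 2*v - v - 3: 2*v ≤ 14 ∧ (4/3)*v > -3
Before skip: 2*v ≤ 14 ∧ (4/3)*v > -3
Before v := 3*x + 6: 6*x ≤ 2 ∧ 4*x > -11
Answer: WP = 6*x ≤ 2 ∧ 4*x > -11


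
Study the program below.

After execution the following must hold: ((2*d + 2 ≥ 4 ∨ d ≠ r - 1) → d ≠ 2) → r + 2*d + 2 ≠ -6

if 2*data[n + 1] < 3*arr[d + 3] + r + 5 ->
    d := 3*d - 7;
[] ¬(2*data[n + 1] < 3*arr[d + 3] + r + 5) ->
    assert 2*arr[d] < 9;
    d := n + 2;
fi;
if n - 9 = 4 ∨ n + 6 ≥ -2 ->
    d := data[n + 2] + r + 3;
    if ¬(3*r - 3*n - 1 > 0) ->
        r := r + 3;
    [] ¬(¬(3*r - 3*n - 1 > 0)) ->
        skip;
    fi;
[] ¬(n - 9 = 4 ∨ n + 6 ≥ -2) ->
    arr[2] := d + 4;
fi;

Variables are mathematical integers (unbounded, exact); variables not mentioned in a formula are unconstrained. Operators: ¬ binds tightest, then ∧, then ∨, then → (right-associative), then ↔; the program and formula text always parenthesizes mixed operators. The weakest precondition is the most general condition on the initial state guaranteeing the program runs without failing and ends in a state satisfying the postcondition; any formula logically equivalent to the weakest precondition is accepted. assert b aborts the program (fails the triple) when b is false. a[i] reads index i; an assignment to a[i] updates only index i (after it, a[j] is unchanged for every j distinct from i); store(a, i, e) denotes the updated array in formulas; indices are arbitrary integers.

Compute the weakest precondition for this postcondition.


Working backward. After the program, the postcondition ((2*d + 2 ≥ 4 ∨ d ≠ r - 1) → d ≠ 2) → r + 2*d + 2 ≠ -6 must hold; in canonical form it is ((2*d ≥ 2 ∨ d ≠ r - 1) → d ≠ 2) → 2*d + r ≠ -8.
Then branch requires ((¬(3*r > 3*n + 1)) → (((2*data[n + 2] + 2*r ≥ -4 ∨ data[n + 2] ≠ -1) → data[n + 2] + r ≠ -1) → 2*data[n + 2] + 3*r ≠ -17)) ∧ (3*r > 3*n + 1 → (((2*data[n + 2] + 2*r ≥ -4 ∨ data[n + 2] ≠ -4) → data[n + 2] + r ≠ -1) → 2*data[n + 2] + 3*r ≠ -14)); else branch requires ((2*d ≥ 2 ∨ d ≠ r - 1) → d ≠ 2) → 2*d + r ≠ -8.
Before the if: ((n = 13 ∨ n ≥ -8) → (((¬(3*r > 3*n + 1)) → (((2*data[n + 2] + 2*r ≥ -4 ∨ data[n + 2] ≠ -1) → data[n + 2] + r ≠ -1) → 2*data[n + 2] + 3*r ≠ -17)) ∧ (3*r > 3*n + 1 → (((2*data[n + 2] + 2*r ≥ -4 ∨ data[n + 2] ≠ -4) → data[n + 2] + r ≠ -1) → 2*data[n + 2] + 3*r ≠ -14)))) ∧ ((¬(n = 13 ∨ n ≥ -8)) → (((2*d ≥ 2 ∨ d ≠ r - 1) → d ≠ 2) → 2*d + r ≠ -8))
Then branch requires ((n = 13 ∨ n ≥ -8) → (((¬(3*r > 3*n + 1)) → (((2*data[n + 2] + 2*r ≥ -4 ∨ data[n + 2] ≠ -1) → data[n + 2] + r ≠ -1) → 2*data[n + 2] + 3*r ≠ -17)) ∧ (3*r > 3*n + 1 → (((2*data[n + 2] + 2*r ≥ -4 ∨ data[n + 2] ≠ -4) → data[n + 2] + r ≠ -1) → 2*data[n + 2] + 3*r ≠ -14)))) ∧ ((¬(n = 13 ∨ n ≥ -8)) → (((6*d ≥ 16 ∨ 3*d ≠ r + 6) → 3*d ≠ 9) → 6*d + r ≠ 6)); else branch requires 2*arr[d] < 9 ∧ ((n = 13 ∨ n ≥ -8) → (((¬(3*r > 3*n + 1)) → (((2*data[n + 2] + 2*r ≥ -4 ∨ data[n + 2] ≠ -1) → data[n + 2] + r ≠ -1) → 2*data[n + 2] + 3*r ≠ -17)) ∧ (3*r > 3*n + 1 → (((2*data[n + 2] + 2*r ≥ -4 ∨ data[n + 2] ≠ -4) → data[n + 2] + r ≠ -1) → 2*data[n + 2] + 3*r ≠ -14)))) ∧ ((¬(n = 13 ∨ n ≥ -8)) → (((2*n ≥ -2 ∨ n ≠ r - 3) → n ≠ 0) → 2*n + r ≠ -12)).
Before the if: (2*data[n + 1] < 3*arr[d + 3] + r + 5 → (((n = 13 ∨ n ≥ -8) → (((¬(3*r > 3*n + 1)) → (((2*data[n + 2] + 2*r ≥ -4 ∨ data[n + 2] ≠ -1) → data[n + 2] + r ≠ -1) → 2*data[n + 2] + 3*r ≠ -17)) ∧ (3*r > 3*n + 1 → (((2*data[n + 2] + 2*r ≥ -4 ∨ data[n + 2] ≠ -4) → data[n + 2] + r ≠ -1) → 2*data[n + 2] + 3*r ≠ -14)))) ∧ ((¬(n = 13 ∨ n ≥ -8)) → (((6*d ≥ 16 ∨ 3*d ≠ r + 6) → 3*d ≠ 9) → 6*d + r ≠ 6)))) ∧ ((¬(2*data[n + 1] < 3*arr[d + 3] + r + 5)) → (2*arr[d] < 9 ∧ ((n = 13 ∨ n ≥ -8) → (((¬(3*r > 3*n + 1)) → (((2*data[n + 2] + 2*r ≥ -4 ∨ data[n + 2] ≠ -1) → data[n + 2] + r ≠ -1) → 2*data[n + 2] + 3*r ≠ -17)) ∧ (3*r > 3*n + 1 → (((2*data[n + 2] + 2*r ≥ -4 ∨ data[n + 2] ≠ -4) → data[n + 2] + r ≠ -1) → 2*data[n + 2] + 3*r ≠ -14)))) ∧ ((¬(n = 13 ∨ n ≥ -8)) → (((2*n ≥ -2 ∨ n ≠ r - 3) → n ≠ 0) → 2*n + r ≠ -12))))
Answer: WP = (2*data[n + 1] < 3*arr[d + 3] + r + 5 → (((n = 13 ∨ n ≥ -8) → (((¬(3*r > 3*n + 1)) → (((2*data[n + 2] + 2*r ≥ -4 ∨ data[n + 2] ≠ -1) → data[n + 2] + r ≠ -1) → 2*data[n + 2] + 3*r ≠ -17)) ∧ (3*r > 3*n + 1 → (((2*data[n + 2] + 2*r ≥ -4 ∨ data[n + 2] ≠ -4) → data[n + 2] + r ≠ -1) → 2*data[n + 2] + 3*r ≠ -14)))) ∧ ((¬(n = 13 ∨ n ≥ -8)) → (((6*d ≥ 16 ∨ 3*d ≠ r + 6) → 3*d ≠ 9) → 6*d + r ≠ 6)))) ∧ ((¬(2*data[n + 1] < 3*arr[d + 3] + r + 5)) → (2*arr[d] < 9 ∧ ((n = 13 ∨ n ≥ -8) → (((¬(3*r > 3*n + 1)) → (((2*data[n + 2] + 2*r ≥ -4 ∨ data[n + 2] ≠ -1) → data[n + 2] + r ≠ -1) → 2*data[n + 2] + 3*r ≠ -17)) ∧ (3*r > 3*n + 1 → (((2*data[n + 2] + 2*r ≥ -4 ∨ data[n + 2] ≠ -4) → data[n + 2] + r ≠ -1) → 2*data[n + 2] + 3*r ≠ -14)))) ∧ ((¬(n = 13 ∨ n ≥ -8)) → (((2*n ≥ -2 ∨ n ≠ r - 3) → n ≠ 0) → 2*n + r ≠ -12))))


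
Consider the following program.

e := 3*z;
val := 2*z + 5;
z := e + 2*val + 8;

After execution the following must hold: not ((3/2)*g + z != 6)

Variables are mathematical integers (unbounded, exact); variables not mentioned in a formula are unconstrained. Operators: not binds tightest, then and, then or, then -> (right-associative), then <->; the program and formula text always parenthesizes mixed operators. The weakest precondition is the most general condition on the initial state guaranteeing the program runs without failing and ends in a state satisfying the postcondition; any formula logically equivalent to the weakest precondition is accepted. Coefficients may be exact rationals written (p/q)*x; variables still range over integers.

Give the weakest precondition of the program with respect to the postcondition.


Working backward. After the program, not ((3/2)*g + z != 6) must hold.
Before z := e + 2*val + 8: not (e + (3/2)*g + 2*val != -2)
Before val := 2*z + 5: not (e + (3/2)*g + 4*z != -12)
Before e := 3*z: not ((3/2)*g + 7*z != -12)
Answer: WP = not ((3/2)*g + 7*z != -12)


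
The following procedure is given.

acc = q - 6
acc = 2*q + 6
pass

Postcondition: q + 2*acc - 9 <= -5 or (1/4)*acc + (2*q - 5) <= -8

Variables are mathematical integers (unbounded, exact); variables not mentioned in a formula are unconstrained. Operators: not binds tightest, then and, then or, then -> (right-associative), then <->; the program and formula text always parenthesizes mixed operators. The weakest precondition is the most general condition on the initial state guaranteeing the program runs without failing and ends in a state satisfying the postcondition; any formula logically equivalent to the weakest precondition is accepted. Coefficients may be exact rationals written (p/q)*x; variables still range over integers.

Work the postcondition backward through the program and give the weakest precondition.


Working backward. After the program, the postcondition q + 2*acc - 9 <= -5 or (1/4)*acc + (2*q - 5) <= -8 must hold; in canonical form it is 2*acc + q <= 4 or (1/4)*acc + 2*q <= -3.
Before skip: 2*acc + q <= 4 or (1/4)*acc + 2*q <= -3
Before acc := 2*q + 6: 5*q <= -8 or (5/2)*q <= -9/2
Before acc := q - 6: 5*q <= -8 or (5/2)*q <= -9/2
Answer: WP = 5*q <= -8 or (5/2)*q <= -9/2


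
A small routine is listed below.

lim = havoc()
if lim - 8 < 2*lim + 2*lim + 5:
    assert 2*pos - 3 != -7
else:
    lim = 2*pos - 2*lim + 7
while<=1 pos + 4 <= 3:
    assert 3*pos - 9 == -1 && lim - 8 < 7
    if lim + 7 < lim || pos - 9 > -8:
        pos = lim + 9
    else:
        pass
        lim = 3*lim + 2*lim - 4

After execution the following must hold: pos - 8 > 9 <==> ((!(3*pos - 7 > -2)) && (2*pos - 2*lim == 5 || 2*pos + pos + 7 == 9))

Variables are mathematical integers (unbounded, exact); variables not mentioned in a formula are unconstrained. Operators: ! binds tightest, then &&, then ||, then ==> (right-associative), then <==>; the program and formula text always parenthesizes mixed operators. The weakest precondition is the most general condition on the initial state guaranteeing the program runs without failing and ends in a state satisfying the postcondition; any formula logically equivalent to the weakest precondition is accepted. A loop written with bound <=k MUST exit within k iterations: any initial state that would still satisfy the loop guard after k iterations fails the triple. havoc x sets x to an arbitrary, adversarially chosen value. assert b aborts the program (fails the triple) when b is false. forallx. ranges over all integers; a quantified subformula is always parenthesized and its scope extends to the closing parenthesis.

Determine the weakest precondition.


Working backward. After the program, the postcondition pos - 8 > 9 <==> ((!(3*pos - 7 > -2)) && (2*pos - 2*lim == 5 || 2*pos + pos + 7 == 9)) must hold; in canonical form it is pos > 17 <==> ((!(3*pos > 5)) && (2*pos == 2*lim + 5 || 3*pos == 2)).
Before the loop (bound <=1), unroll the exhaustion recursion (WP_0 = exit-now case; WP_j = one more guarded iteration, up to j = 1):
  WP_0: (!(pos <= -1)) && (pos > 17 <==> ((!(3*pos > 5)) && (2*pos == 2*lim + 5 || 3*pos == 2)))
  WP_1: (pos <= -1 ==> (3*pos == 8 && lim < 15 && (pos > 1 ==> ((!(lim <= -10)) && (lim > 8 <==> ((!(3*lim > -22)) && 3*lim == -25)))) && ((!(pos > 1)) ==> ((!(pos <= -1)) && (pos > 17 <==> ((!(3*pos > 5)) && (2*pos == 10*lim - 3 || 3*pos == 2))))))) && ((!(pos <= -1)) ==> (pos > 17 <==> ((!(3*pos > 5)) && (2*pos == 2*lim + 5 || 3*pos == 2))))
So before the loop: (pos <= -1 ==> (3*pos == 8 && lim < 15 && (pos > 1 ==> ((!(lim <= -10)) && (lim > 8 <==> ((!(3*lim > -22)) && 3*lim == -25)))) && ((!(pos > 1)) ==> ((!(pos <= -1)) && (pos > 17 <==> ((!(3*pos > 5)) && (2*pos == 10*lim - 3 || 3*pos == 2))))))) && ((!(pos <= -1)) ==> (pos > 17 <==> ((!(3*pos > 5)) && (2*pos == 2*lim + 5 || 3*pos == 2))))
Then branch requires 2*pos != -4 && (pos <= -1 ==> (3*pos == 8 && lim < 15 && (pos > 1 ==> ((!(lim <= -10)) && (lim > 8 <==> ((!(3*lim > -22)) && 3*lim == -25)))) && ((!(pos > 1)) ==> ((!(pos <= -1)) && (pos > 17 <==> ((!(3*pos > 5)) && (2*pos == 10*lim - 3 || 3*pos == 2))))))) && ((!(pos <= -1)) ==> (pos > 17 <==> ((!(3*pos > 5)) && (2*pos == 2*lim + 5 || 3*pos == 2)))); else branch requires (pos <= -1 ==> (3*pos == 8 && 2*pos < 2*lim + 8 && (pos > 1 ==> ((!(2*pos <= 2*lim - 17)) && (2*pos > 2*lim + 1 <==> ((!(6*pos > 6*lim - 43)) && 6*pos == 6*lim - 46)))) && ((!(pos > 1)) ==> ((!(pos <= -1)) && (pos > 17 <==> ((!(3*pos > 5)) && (20*lim == 18*pos + 67 || 3*pos == 2))))))) && ((!(pos <= -1)) ==> (pos > 17 <==> ((!(3*pos > 5)) && (4*lim == 2*pos + 19 || 3*pos == 2)))).
Before the if: (3*lim > -13 ==> (2*pos != -4 && (pos <= -1 ==> (3*pos == 8 && lim < 15 && (pos > 1 ==> ((!(lim <= -10)) && (lim > 8 <==> ((!(3*lim > -22)) && 3*lim == -25)))) && ((!(pos > 1)) ==> ((!(pos <= -1)) && (pos > 17 <==> ((!(3*pos > 5)) && (2*pos == 10*lim - 3 || 3*pos == 2))))))) && ((!(pos <= -1)) ==> (pos > 17 <==> ((!(3*pos > 5)) && (2*pos == 2*lim + 5 || 3*pos == 2)))))) && ((!(3*lim > -13)) ==> ((pos <= -1 ==> (3*pos == 8 && 2*pos < 2*lim + 8 && (pos > 1 ==> ((!(2*pos <= 2*lim - 17)) && (2*pos > 2*lim + 1 <==> ((!(6*pos > 6*lim - 43)) && 6*pos == 6*lim - 46)))) && ((!(pos > 1)) ==> ((!(pos <= -1)) && (pos > 17 <==> ((!(3*pos > 5)) && (20*lim == 18*pos + 67 || 3*pos == 2))))))) && ((!(pos <= -1)) ==> (pos > 17 <==> ((!(3*pos > 5)) && (4*lim == 2*pos + 19 || 3*pos == 2))))))
Before havoc lim: forall lim_1. ((3*lim_1 > -13 ==> (2*pos != -4 && (pos <= -1 ==> (3*pos == 8 && lim_1 < 15 && (pos > 1 ==> ((!(lim_1 <= -10)) && (lim_1 > 8 <==> ((!(3*lim_1 > -22)) && 3*lim_1 == -25)))) && ((!(pos > 1)) ==> ((!(pos <= -1)) && (pos > 17 <==> ((!(3*pos > 5)) && (2*pos == 10*lim_1 - 3 || 3*pos == 2))))))) && ((!(pos <= -1)) ==> (pos > 17 <==> ((!(3*pos > 5)) && (2*pos == 2*lim_1 + 5 || 3*pos == 2)))))) && ((!(3*lim_1 > -13)) ==> ((pos <= -1 ==> (3*pos == 8 && 2*pos < 2*lim_1 + 8 && (pos > 1 ==> ((!(2*pos <= 2*lim_1 - 17)) && (2*pos > 2*lim_1 + 1 <==> ((!(6*pos > 6*lim_1 - 43)) && 6*pos == 6*lim_1 - 46)))) && ((!(pos > 1)) ==> ((!(pos <= -1)) && (pos > 17 <==> ((!(3*pos > 5)) && (20*lim_1 == 18*pos + 67 || 3*pos == 2))))))) && ((!(pos <= -1)) ==> (pos > 17 <==> ((!(3*pos > 5)) && (4*lim_1 == 2*pos + 19 || 3*pos == 2)))))))
Answer: WP = forall lim_1. ((3*lim_1 > -13 ==> (2*pos != -4 && (pos <= -1 ==> (3*pos == 8 && lim_1 < 15 && (pos > 1 ==> ((!(lim_1 <= -10)) && (lim_1 > 8 <==> ((!(3*lim_1 > -22)) && 3*lim_1 == -25)))) && ((!(pos > 1)) ==> ((!(pos <= -1)) && (pos > 17 <==> ((!(3*pos > 5)) && (2*pos == 10*lim_1 - 3 || 3*pos == 2))))))) && ((!(pos <= -1)) ==> (pos > 17 <==> ((!(3*pos > 5)) && (2*pos == 2*lim_1 + 5 || 3*pos == 2)))))) && ((!(3*lim_1 > -13)) ==> ((pos <= -1 ==> (3*pos == 8 && 2*pos < 2*lim_1 + 8 && (pos > 1 ==> ((!(2*pos <= 2*lim_1 - 17)) && (2*pos > 2*lim_1 + 1 <==> ((!(6*pos > 6*lim_1 - 43)) && 6*pos == 6*lim_1 - 46)))) && ((!(pos > 1)) ==> ((!(pos <= -1)) && (pos > 17 <==> ((!(3*pos > 5)) && (20*lim_1 == 18*pos + 67 || 3*pos == 2))))))) && ((!(pos <= -1)) ==> (pos > 17 <==> ((!(3*pos > 5)) && (4*lim_1 == 2*pos + 19 || 3*pos == 2)))))))


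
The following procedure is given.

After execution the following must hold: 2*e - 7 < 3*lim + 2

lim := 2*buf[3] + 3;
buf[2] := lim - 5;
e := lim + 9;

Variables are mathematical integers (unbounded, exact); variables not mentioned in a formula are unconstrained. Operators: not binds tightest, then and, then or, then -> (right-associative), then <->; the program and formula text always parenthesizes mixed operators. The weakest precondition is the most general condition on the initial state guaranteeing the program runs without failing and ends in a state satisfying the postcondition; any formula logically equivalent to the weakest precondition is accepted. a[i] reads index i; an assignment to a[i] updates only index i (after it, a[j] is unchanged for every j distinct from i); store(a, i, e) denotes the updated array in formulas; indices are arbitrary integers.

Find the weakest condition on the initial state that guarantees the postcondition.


Working backward. After the program, the postcondition 2*e - 7 < 3*lim + 2 must hold; in canonical form it is 2*e < 3*lim + 9.
Before e := lim + 9: lim > 9
Before buf[2] := lim - 5: lim > 9
Before lim := 2*buf[3] + 3: 2*buf[3] > 6
Answer: WP = 2*buf[3] > 6


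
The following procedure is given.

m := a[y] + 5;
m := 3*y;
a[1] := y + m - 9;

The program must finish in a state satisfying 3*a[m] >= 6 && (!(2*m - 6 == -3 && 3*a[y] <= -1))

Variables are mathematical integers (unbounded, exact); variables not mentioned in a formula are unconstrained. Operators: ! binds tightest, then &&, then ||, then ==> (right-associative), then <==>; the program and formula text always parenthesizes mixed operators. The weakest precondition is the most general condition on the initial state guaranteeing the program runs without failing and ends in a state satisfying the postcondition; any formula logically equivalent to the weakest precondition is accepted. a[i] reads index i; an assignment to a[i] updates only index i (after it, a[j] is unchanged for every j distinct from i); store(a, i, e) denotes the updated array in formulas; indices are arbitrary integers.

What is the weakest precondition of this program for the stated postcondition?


Working backward. After the program, the postcondition 3*a[m] >= 6 && (!(2*m - 6 == -3 && 3*a[y] <= -1)) must hold; in canonical form it is 3*a[m] >= 6 && (!(2*m == 3 && 3*a[y] <= -1)).
Before a[1] := y + m - 9: 3*store(a, 1, m + y - 9)[m] >= 6 && (!(2*m == 3 && 3*store(a, 1, m + y - 9)[y] <= -1))
Before m := 3*y: 3*store(a, 1, 4*y - 9)[3*y] >= 6 && (!(6*y == 3 && 3*store(a, 1, 4*y - 9)[y] <= -1))
Before m := a[y] + 5: 3*store(a, 1, 4*y - 9)[3*y] >= 6 && (!(6*y == 3 && 3*store(a, 1, 4*y - 9)[y] <= -1))
Answer: WP = 3*store(a, 1, 4*y - 9)[3*y] >= 6 && (!(6*y == 3 && 3*store(a, 1, 4*y - 9)[y] <= -1))


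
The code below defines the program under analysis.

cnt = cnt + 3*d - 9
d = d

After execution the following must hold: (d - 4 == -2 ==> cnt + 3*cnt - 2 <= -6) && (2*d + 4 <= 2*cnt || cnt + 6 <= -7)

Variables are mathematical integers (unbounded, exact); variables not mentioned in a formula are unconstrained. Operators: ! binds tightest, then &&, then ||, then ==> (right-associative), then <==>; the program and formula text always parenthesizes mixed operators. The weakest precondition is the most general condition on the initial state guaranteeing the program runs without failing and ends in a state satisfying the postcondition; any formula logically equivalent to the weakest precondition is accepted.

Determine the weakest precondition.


Working backward. After the program, the postcondition (d - 4 == -2 ==> cnt + 3*cnt - 2 <= -6) && (2*d + 4 <= 2*cnt || cnt + 6 <= -7) must hold; in canonical form it is (d == 2 ==> 4*cnt <= -4) && (2*d <= 2*cnt - 4 || cnt <= -13).
Before d := d: (d == 2 ==> 4*cnt <= -4) && (2*d <= 2*cnt - 4 || cnt <= -13)
Before cnt := cnt + 3*d - 9: (d == 2 ==> 4*cnt + 12*d <= 32) && (2*cnt + 4*d >= 22 || cnt + 3*d <= -4)
Answer: WP = (d == 2 ==> 4*cnt + 12*d <= 32) && (2*cnt + 4*d >= 22 || cnt + 3*d <= -4)


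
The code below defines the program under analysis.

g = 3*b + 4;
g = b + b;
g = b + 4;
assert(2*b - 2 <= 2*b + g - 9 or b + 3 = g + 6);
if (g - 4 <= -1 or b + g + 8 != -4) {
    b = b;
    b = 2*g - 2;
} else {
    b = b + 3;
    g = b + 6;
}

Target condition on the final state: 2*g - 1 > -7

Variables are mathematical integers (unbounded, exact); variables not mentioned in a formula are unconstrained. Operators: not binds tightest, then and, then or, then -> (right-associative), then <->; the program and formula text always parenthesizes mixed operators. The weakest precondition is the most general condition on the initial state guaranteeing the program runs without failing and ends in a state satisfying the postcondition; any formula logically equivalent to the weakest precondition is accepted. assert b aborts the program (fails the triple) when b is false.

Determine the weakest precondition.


Working backward. After the program, the postcondition 2*g - 1 > -7 must hold; in canonical form it is 2*g > -6.
Then branch requires 2*g > -6; else branch requires 2*b > -24.
Before the if: ((g <= 3 or b + g != -12) -> 2*g > -6) and ((not (g <= 3 or b + g != -12)) -> 2*b > -24)
Before assert 2*b - 2 <= 2*b + g - 9 or b + 3 = g + 6: (g >= 7 or b = g + 3) and ((g <= 3 or b + g != -12) -> 2*g > -6) and ((not (g <= 3 or b + g != -12)) -> 2*b > -24)
Before g := b + 4: b >= 3 and ((b <= -1 or 2*b != -16) -> 2*b > -14) and ((not (b <= -1 or 2*b != -16)) -> 2*b > -24)
Before g := b + b: b >= 3 and ((b <= -1 or 2*b != -16) -> 2*b > -14) and ((not (b <= -1 or 2*b != -16)) -> 2*b > -24)
Before g := 3*b + 4: b >= 3 and ((b <= -1 or 2*b != -16) -> 2*b > -14) and ((not (b <= -1 or 2*b != -16)) -> 2*b > -24)
Answer: WP = b >= 3 and ((b <= -1 or 2*b != -16) -> 2*b > -14) and ((not (b <= -1 or 2*b != -16)) -> 2*b > -24)
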